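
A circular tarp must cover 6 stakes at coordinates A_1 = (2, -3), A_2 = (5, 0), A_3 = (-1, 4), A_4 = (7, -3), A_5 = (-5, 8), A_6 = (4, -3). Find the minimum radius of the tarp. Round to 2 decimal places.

The farthest pair is A_4–A_5 with squared distance 265. The circle on this segment as diameter has centre (1, 2.5) and r² = 265/4 = 66.25.
Check A_1: distance² to centre = 31.25 ≤ 66.25, so it lies inside.
All remaining points lie in this disk, and no smaller disk contains both endpoints, so this is the minimum enclosing circle.
r = √(66.25) ≈ 8.14.

8.14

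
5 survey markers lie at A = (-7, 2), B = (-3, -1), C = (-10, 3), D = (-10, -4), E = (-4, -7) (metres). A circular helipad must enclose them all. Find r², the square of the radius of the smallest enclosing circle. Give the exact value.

The minimum enclosing circle of a finite set is fixed by two of the points (as a diameter) or three (as a circumcircle).
The farthest pair is C–E with squared distance 136. The circle on this segment as diameter has centre (-7, -2) and r² = 136/4 = 34.
Check A: distance² to centre = 16 ≤ 34, so it lies inside.
All remaining points lie in this disk, and no smaller disk contains both endpoints, so this is the minimum enclosing circle.

34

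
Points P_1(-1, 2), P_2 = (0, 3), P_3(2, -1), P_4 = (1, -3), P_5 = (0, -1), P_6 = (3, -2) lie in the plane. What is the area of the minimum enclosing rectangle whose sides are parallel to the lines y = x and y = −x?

In coordinates u = x + y, v = x − y the rectangle is axis-aligned; the map (x,y)→(u,v) scales areas by 2.
u-values: 1, 3, 1, -2, -1, 1; range = 3 − (-2) = 5.
v-values: -3, -3, 3, 4, 1, 5; range = 5 − (-3) = 8.
Area = (5 × 8) / 2 = 20.

20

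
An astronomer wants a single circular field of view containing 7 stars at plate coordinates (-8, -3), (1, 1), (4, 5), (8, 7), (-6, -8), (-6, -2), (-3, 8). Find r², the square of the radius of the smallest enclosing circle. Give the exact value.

105.25

By Welzl's lemma the MEC is supported by two points (diametrically opposite) or three points (on a circumcircle).
The farthest pair is (8, 7)–(-6, -8) with squared distance 421. The circle on this segment as diameter has centre (1, -0.5) and r² = 421/4 = 105.25.
Check (-8, -3): distance² to centre = 87.25 ≤ 105.25, so it lies inside.
All remaining points lie in this disk, and no smaller disk contains both endpoints, so this is the minimum enclosing circle.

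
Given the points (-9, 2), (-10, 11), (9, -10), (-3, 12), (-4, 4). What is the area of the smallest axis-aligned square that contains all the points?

484

The bounding box has width 19 and height 22.
An axis-aligned square enclosing the set must have side ≥ max(width, height).
So the minimum side is max(19, 22) = 22.
Area = 22² = 484.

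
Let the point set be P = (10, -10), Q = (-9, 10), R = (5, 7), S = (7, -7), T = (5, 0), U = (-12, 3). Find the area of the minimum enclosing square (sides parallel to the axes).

484

The bounding box has width 22 and height 20.
An axis-aligned square enclosing the set must have side ≥ max(width, height).
So the minimum side is max(22, 20) = 22.
Area = 22² = 484.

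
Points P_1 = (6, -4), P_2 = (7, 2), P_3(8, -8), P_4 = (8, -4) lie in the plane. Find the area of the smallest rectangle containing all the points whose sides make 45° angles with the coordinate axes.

In coordinates u = x + y, v = x − y the rectangle is axis-aligned; the map (x,y)→(u,v) scales areas by 2.
u-values: 2, 9, 0, 4; range = 9 − 0 = 9.
v-values: 10, 5, 16, 12; range = 16 − 5 = 11.
Area = (9 × 11) / 2 = 49.5.

49.5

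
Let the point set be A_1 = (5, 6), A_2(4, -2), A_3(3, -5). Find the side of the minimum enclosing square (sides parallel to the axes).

The bounding box has width 2 and height 11.
An axis-aligned square enclosing the set must have side ≥ max(width, height).
So the minimum side is max(2, 11) = 11.

11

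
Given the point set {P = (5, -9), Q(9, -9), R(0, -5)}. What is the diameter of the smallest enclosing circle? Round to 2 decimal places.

Side lengths²: PQ² = 16, PR² = 41, QR² = 97.
Since QR² = 97 ≥ 41 + 16 = 57, the angle opposite QR is not acute, so the smallest enclosing circle has QR as diameter.
Centre = midpoint of QR = (4.5, -7), r² = 97/4 = 24.25.
Diameter = 2r = 2√(24.25) ≈ 9.85.

9.85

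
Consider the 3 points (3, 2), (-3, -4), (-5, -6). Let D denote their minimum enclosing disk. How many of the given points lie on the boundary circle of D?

Call the three points A, B, C in the order given.
Side lengths²: AB² = 72, AC² = 128, BC² = 8.
Since AC² = 128 ≥ 72 + 8 = 80, the angle opposite AC is not acute, so the smallest enclosing circle has AC as diameter.
Centre = midpoint of AC = (-1, -2), r² = 128/4 = 32.
The points at distance exactly r from the centre are (3, 2), (-5, -6) — 2 points.

2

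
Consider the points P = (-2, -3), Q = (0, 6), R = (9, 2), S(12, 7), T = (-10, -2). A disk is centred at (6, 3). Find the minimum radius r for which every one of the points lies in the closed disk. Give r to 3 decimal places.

The required radius is the distance from (6, 3) to the farthest point.
Squared distances: 100, 45, 10, 52, 281.
Maximum is 281, attained at T.
r = √281 ≈ 16.763.

16.763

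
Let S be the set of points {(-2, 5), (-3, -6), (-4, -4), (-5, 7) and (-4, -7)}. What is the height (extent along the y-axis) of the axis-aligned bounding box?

max y = 7, min y = -7, so height = 14.

14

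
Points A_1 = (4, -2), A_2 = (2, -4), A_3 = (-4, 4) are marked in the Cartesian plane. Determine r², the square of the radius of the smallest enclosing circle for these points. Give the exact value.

1250/49

Side lengths²: A_1A_2² = 8, A_1A_3² = 100, A_2A_3² = 100.
Since A_2A_3² = 100 < 100 + 8 = 108, the triangle is acute, so the smallest enclosing circle is the circumcircle.
Circumcentre = (-3/7, 3/7), r² = 1250/49.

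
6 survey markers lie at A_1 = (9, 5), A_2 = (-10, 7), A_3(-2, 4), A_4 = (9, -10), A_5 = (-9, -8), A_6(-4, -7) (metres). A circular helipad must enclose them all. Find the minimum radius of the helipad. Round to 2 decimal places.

12.75

The minimum enclosing circle of a finite set is fixed by two of the points (as a diameter) or three (as a circumcircle).
The farthest pair is A_2–A_4 with squared distance 650. The circle on this segment as diameter has centre (-0.5, -1.5) and r² = 650/4 = 162.5.
Check A_1: distance² to centre = 132.5 ≤ 162.5, so it lies inside.
All remaining points lie in this disk, and no smaller disk contains both endpoints, so this is the minimum enclosing circle.
r = √(162.5) ≈ 12.75.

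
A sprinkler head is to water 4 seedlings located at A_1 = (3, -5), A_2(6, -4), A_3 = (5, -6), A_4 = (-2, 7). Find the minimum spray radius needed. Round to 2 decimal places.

7.38

A smallest enclosing disk is always determined by at most three of the input points on its boundary.
The farthest pair is A_3–A_4 with squared distance 218. The circle on this segment as diameter has centre (1.5, 0.5) and r² = 218/4 = 54.5.
Check A_1: distance² to centre = 32.5 ≤ 54.5, so it lies inside.
All remaining points lie in this disk, and no smaller disk contains both endpoints, so this is the minimum enclosing circle.
r = √(54.5) ≈ 7.38.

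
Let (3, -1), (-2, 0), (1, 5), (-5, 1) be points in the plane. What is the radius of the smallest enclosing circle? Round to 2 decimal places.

The minimum enclosing circle is determined by three boundary points: (3, -1), (1, 5), (-5, 1).
Their circumcentre is (-8/11, 12/11) with r² = 2210/121.
The farthest remaining point (-2, 0) is at distance² 340/121 ≤ 2210/121.
r = √(2210/121) ≈ 4.27.

4.27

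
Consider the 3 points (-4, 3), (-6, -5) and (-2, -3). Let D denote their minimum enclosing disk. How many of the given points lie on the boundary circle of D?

Call the three points A, B, C in the order given.
Side lengths²: AB² = 68, AC² = 40, BC² = 20.
Since AB² = 68 ≥ 40 + 20 = 60, the angle opposite AB is not acute, so the smallest enclosing circle has AB as diameter.
Centre = midpoint of AB = (-5, -1), r² = 68/4 = 17.
The points at distance exactly r from the centre are (-4, 3), (-6, -5) — 2 points.

2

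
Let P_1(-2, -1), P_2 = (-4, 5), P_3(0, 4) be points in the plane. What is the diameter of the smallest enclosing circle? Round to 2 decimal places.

6.38

Side lengths²: P_1P_2² = 40, P_1P_3² = 29, P_2P_3² = 17.
Since P_1P_2² = 40 < 29 + 17 = 46, the triangle is acute, so the smallest enclosing circle is the circumcircle.
Circumcentre = (-57/22, 47/22), r² = 2465/242.
Diameter = 2r = 2√(2465/242) ≈ 6.38.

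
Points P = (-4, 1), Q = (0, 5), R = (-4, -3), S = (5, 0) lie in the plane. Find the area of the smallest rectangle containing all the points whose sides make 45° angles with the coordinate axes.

In coordinates u = x + y, v = x − y the rectangle is axis-aligned; the map (x,y)→(u,v) scales areas by 2.
u-values: -3, 5, -7, 5; range = 5 − (-7) = 12.
v-values: -5, -5, -1, 5; range = 5 − (-5) = 10.
Area = (12 × 10) / 2 = 60.

60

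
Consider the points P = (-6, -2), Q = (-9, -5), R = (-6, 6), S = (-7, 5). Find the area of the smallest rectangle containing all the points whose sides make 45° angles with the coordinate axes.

In coordinates u = x + y, v = x − y the rectangle is axis-aligned; the map (x,y)→(u,v) scales areas by 2.
u-values: -8, -14, 0, -2; range = 0 − (-14) = 14.
v-values: -4, -4, -12, -12; range = -4 − (-12) = 8.
Area = (14 × 8) / 2 = 56.

56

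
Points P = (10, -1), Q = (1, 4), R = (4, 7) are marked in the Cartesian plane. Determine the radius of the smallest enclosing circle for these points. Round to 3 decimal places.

Side lengths²: PQ² = 106, PR² = 100, QR² = 18.
Since PQ² = 106 < 100 + 18 = 118, the triangle is acute, so the smallest enclosing circle is the circumcircle.
Circumcentre = (41/7, 15/7), r² = 1325/49.
r = √(1325/49) ≈ 5.200.

5.200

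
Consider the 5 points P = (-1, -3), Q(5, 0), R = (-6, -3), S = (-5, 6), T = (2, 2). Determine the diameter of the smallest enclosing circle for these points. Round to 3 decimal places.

The minimum enclosing circle of a finite set is fixed by two of the points (as a diameter) or three (as a circumcircle).
The minimum enclosing circle is determined by three boundary points: Q, R, S.
Their circumcentre is (-1.1875, 49/48) with r² = 45305/1152.
The farthest remaining point P is at distance² 18665/1152 ≤ 45305/1152.
Diameter = 2r = 2√(45305/1152) ≈ 12.542.

12.542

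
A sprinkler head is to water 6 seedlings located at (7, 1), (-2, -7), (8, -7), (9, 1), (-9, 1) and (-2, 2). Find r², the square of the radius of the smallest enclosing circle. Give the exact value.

89.62890625

The minimum enclosing circle is determined by three boundary points: (8, -7), (9, 1), (-9, 1).
Their circumcentre is (0, -1.9375) with r² = 89.62890625.
The farthest remaining point (7, 1) is at distance² 57.62890625 ≤ 89.62890625.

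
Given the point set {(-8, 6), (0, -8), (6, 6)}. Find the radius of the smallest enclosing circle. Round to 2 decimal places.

8.77

Call the three points A, B, C in the order given.
Side lengths²: AB² = 260, AC² = 196, BC² = 232.
Since AB² = 260 < 232 + 196 = 428, the triangle is acute, so the smallest enclosing circle is the circumcircle.
Circumcentre = (-1, 5/7), r² = 3770/49.
r = √(3770/49) ≈ 8.77.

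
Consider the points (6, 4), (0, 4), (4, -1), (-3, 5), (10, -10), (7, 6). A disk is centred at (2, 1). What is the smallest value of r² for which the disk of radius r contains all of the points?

The required radius is the distance from (2, 1) to the farthest point.
Squared distances: 25, 13, 8, 41, 185, 50.
Maximum is 185, attained at (10, -10).

185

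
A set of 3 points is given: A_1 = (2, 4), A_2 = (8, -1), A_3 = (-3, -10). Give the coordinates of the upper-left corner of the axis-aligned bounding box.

x-range [-3, 8], y-range [-10, 4].
The upper-left corner is (-3, 4).

(-3, 4)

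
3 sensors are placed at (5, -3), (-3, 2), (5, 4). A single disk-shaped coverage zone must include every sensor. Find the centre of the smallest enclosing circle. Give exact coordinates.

Call the three points A, B, C in the order given.
Side lengths²: AB² = 89, AC² = 49, BC² = 68.
Since AB² = 89 < 68 + 49 = 117, the triangle is acute, so the smallest enclosing circle is the circumcircle.
Circumcentre = (1.625, 0.5), r² = 23.640625.
Centre = (1.625, 0.5).

(1.625, 0.5)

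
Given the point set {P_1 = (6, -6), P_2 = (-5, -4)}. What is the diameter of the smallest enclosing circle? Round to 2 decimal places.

The smallest circle enclosing two points has them as diameter endpoints.
Centre = midpoint = (0.5, -5); r² = |P_1P_2|²/4 = 125/4 = 31.25.
Diameter = 2r = 2√(31.25) ≈ 11.18.

11.18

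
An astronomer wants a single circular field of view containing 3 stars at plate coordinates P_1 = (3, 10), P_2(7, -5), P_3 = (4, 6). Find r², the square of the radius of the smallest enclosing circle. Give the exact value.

Side lengths²: P_1P_2² = 241, P_1P_3² = 17, P_2P_3² = 130.
Since P_1P_2² = 241 ≥ 130 + 17 = 147, the angle opposite P_1P_2 is not acute, so the smallest enclosing circle has P_1P_2 as diameter.
Centre = midpoint of P_1P_2 = (5, 2.5), r² = 241/4 = 60.25.

60.25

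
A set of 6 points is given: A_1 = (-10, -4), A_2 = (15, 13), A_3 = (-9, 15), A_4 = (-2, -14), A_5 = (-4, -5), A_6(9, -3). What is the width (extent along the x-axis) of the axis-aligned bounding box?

25

max x = 15, min x = -10, so width = 25.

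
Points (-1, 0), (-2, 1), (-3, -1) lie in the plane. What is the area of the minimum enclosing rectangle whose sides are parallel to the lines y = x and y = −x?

In coordinates u = x + y, v = x − y the rectangle is axis-aligned; the map (x,y)→(u,v) scales areas by 2.
u-values: -1, -1, -4; range = -1 − (-4) = 3.
v-values: -1, -3, -2; range = -1 − (-3) = 2.
Area = (3 × 2) / 2 = 3.

3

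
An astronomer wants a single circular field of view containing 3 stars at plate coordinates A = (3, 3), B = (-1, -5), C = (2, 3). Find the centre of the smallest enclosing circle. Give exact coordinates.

Side lengths²: AB² = 80, AC² = 1, BC² = 73.
Since AB² = 80 ≥ 73 + 1 = 74, the angle opposite AB is not acute, so the smallest enclosing circle has AB as diameter.
Centre = midpoint of AB = (1, -1), r² = 80/4 = 20.
Centre = (1, -1).

(1, -1)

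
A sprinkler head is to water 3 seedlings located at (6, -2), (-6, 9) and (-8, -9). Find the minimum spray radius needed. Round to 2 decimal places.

Call the three points A, B, C in the order given.
Side lengths²: AB² = 265, AC² = 245, BC² = 328.
Since BC² = 328 < 265 + 245 = 510, the triangle is acute, so the smallest enclosing circle is the circumcircle.
Circumcentre = (-121/34, -13/34), r² = 54325/578.
r = √(54325/578) ≈ 9.69.

9.69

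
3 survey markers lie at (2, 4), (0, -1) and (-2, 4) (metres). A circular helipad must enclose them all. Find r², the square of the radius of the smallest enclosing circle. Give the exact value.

8.41

Call the three points A, B, C in the order given.
Side lengths²: AB² = 29, AC² = 16, BC² = 29.
Since BC² = 29 < 29 + 16 = 45, the triangle is acute, so the smallest enclosing circle is the circumcircle.
Circumcentre = (0, 1.9), r² = 8.41.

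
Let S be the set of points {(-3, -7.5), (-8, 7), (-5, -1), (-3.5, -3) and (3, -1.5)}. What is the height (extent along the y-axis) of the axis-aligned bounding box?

max y = 7, min y = -7.5, so height = 14.5.

14.5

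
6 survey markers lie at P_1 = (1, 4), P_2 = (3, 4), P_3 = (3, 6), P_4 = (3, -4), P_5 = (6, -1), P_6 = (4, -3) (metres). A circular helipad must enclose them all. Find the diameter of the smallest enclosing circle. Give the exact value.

10

The minimum enclosing circle of a finite set is fixed by two of the points (as a diameter) or three (as a circumcircle).
The farthest pair is P_3–P_4 with squared distance 100. The circle on this segment as diameter has centre (3, 1) and r² = 100/4 = 25.
Check P_1: distance² to centre = 13 ≤ 25, so it lies inside.
All remaining points lie in this disk, and no smaller disk contains both endpoints, so this is the minimum enclosing circle.
Diameter = 2r = 2√25 = 10.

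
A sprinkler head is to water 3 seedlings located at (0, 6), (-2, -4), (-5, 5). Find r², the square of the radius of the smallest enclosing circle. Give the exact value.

26.40625

Call the three points A, B, C in the order given.
Side lengths²: AB² = 104, AC² = 26, BC² = 90.
Since AB² = 104 < 90 + 26 = 116, the triangle is acute, so the smallest enclosing circle is the circumcircle.
Circumcentre = (-1.625, 1.125), r² = 26.40625.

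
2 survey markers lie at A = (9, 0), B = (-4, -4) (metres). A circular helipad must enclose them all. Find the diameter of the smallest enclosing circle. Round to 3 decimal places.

The smallest circle enclosing two points has them as diameter endpoints.
Centre = midpoint = (2.5, -2); r² = |AB|²/4 = 185/4 = 46.25.
Diameter = 2r = 2√(46.25) ≈ 13.601.

13.601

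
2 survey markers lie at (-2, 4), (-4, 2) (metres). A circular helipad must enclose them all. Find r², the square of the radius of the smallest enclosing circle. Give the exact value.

The smallest circle enclosing two points has them as diameter endpoints.
Centre = midpoint = (-3, 3); r² = |(-2, 4)−(-4, 2)|²/4 = 8/4 = 2.

2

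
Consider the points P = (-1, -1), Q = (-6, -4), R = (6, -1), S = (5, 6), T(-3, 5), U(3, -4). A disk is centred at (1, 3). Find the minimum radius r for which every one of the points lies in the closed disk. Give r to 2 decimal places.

9.90

The required radius is the distance from (1, 3) to the farthest point.
Squared distances: 20, 98, 41, 25, 20, 53.
Maximum is 98, attained at Q.
r = √98 ≈ 9.90.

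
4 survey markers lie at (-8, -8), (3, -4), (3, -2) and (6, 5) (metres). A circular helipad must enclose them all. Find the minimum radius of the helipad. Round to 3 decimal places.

By Welzl's lemma the MEC is supported by two points (diametrically opposite) or three points (on a circumcircle).
The farthest pair is (-8, -8)–(6, 5) with squared distance 365. The circle on this segment as diameter has centre (-1, -1.5) and r² = 365/4 = 91.25.
Check (3, -4): distance² to centre = 22.25 ≤ 91.25, so it lies inside.
All remaining points lie in this disk, and no smaller disk contains both endpoints, so this is the minimum enclosing circle.
r = √(91.25) ≈ 9.552.

9.552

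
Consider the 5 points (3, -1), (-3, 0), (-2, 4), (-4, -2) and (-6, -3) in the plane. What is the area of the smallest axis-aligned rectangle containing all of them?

x ranges over [-6, 3], width 9.
y ranges over [-3, 4], height 7.
Area = 9 × 7 = 63.

63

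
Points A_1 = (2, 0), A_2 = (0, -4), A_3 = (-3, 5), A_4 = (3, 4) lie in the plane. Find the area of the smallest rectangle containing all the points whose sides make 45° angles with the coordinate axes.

66

In coordinates u = x + y, v = x − y the rectangle is axis-aligned; the map (x,y)→(u,v) scales areas by 2.
u-values: 2, -4, 2, 7; range = 7 − (-4) = 11.
v-values: 2, 4, -8, -1; range = 4 − (-8) = 12.
Area = (11 × 12) / 2 = 66.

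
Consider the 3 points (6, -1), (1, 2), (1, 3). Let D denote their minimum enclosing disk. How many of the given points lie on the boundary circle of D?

2

Call the three points A, B, C in the order given.
Side lengths²: AB² = 34, AC² = 41, BC² = 1.
Since AC² = 41 ≥ 34 + 1 = 35, the angle opposite AC is not acute, so the smallest enclosing circle has AC as diameter.
Centre = midpoint of AC = (3.5, 1), r² = 41/4 = 10.25.
The points at distance exactly r from the centre are (6, -1), (1, 3) — 2 points.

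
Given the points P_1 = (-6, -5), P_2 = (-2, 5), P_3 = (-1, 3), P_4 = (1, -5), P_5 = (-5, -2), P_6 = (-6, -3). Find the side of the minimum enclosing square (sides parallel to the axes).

The bounding box has width 7 and height 10.
An axis-aligned square enclosing the set must have side ≥ max(width, height).
So the minimum side is max(7, 10) = 10.

10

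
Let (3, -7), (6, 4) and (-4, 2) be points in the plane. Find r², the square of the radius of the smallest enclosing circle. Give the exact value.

40.625

Call the three points A, B, C in the order given.
Side lengths²: AB² = 130, AC² = 130, BC² = 104.
Since AC² = 130 < 130 + 104 = 234, the triangle is acute, so the smallest enclosing circle is the circumcircle.
Circumcentre = (1.75, -0.75), r² = 40.625.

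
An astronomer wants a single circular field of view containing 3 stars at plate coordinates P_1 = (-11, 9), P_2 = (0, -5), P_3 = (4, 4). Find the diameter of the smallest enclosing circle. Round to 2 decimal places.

17.89

Side lengths²: P_1P_2² = 317, P_1P_3² = 250, P_2P_3² = 97.
Since P_1P_2² = 317 < 250 + 97 = 347, the triangle is acute, so the smallest enclosing circle is the circumcircle.
Circumcentre = (-299/62, 157/62), r² = 153745/1922.
Diameter = 2r = 2√(153745/1922) ≈ 17.89.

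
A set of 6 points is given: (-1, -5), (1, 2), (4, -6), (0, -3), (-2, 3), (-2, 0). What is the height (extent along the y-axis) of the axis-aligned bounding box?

max y = 3, min y = -6, so height = 9.

9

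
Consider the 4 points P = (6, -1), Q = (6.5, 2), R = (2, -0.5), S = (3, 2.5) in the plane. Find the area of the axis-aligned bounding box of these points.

15.75

x ranges over [2, 6.5], width 4.5.
y ranges over [-1, 2.5], height 3.5.
Area = 4.5 × 3.5 = 15.75.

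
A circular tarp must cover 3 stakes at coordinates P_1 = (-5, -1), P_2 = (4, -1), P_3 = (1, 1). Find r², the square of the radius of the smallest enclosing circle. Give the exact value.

Side lengths²: P_1P_2² = 81, P_1P_3² = 40, P_2P_3² = 13.
Since P_1P_2² = 81 ≥ 40 + 13 = 53, the angle opposite P_1P_2 is not acute, so the smallest enclosing circle has P_1P_2 as diameter.
Centre = midpoint of P_1P_2 = (-0.5, -1), r² = 81/4 = 20.25.

20.25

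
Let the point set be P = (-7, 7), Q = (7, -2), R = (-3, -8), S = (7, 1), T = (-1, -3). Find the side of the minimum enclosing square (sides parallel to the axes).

15

The bounding box has width 14 and height 15.
An axis-aligned square enclosing the set must have side ≥ max(width, height).
So the minimum side is max(14, 15) = 15.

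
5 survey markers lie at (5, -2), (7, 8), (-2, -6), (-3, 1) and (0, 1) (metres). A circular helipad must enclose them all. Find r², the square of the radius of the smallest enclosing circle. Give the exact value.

69.25

A smallest enclosing disk is always determined by at most three of the input points on its boundary.
The farthest pair is (7, 8)–(-2, -6) with squared distance 277. The circle on this segment as diameter has centre (2.5, 1) and r² = 277/4 = 69.25.
Check (5, -2): distance² to centre = 15.25 ≤ 69.25, so it lies inside.
All remaining points lie in this disk, and no smaller disk contains both endpoints, so this is the minimum enclosing circle.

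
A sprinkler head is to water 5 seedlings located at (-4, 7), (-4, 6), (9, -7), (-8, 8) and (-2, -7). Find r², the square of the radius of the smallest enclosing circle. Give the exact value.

128.5

The farthest pair is (9, -7)–(-8, 8) with squared distance 514. The circle on this segment as diameter has centre (0.5, 0.5) and r² = 514/4 = 128.5.
Check (-4, 7): distance² to centre = 62.5 ≤ 128.5, so it lies inside.
All remaining points lie in this disk, and no smaller disk contains both endpoints, so this is the minimum enclosing circle.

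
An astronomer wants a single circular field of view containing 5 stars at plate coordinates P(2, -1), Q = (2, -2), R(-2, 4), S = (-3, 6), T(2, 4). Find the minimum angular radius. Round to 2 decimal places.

The minimum enclosing circle of a finite set is fixed by two of the points (as a diameter) or three (as a circumcircle).
The farthest pair is Q–S with squared distance 89. The circle on this segment as diameter has centre (-0.5, 2) and r² = 89/4 = 22.25.
Check P: distance² to centre = 15.25 ≤ 22.25, so it lies inside.
All remaining points lie in this disk, and no smaller disk contains both endpoints, so this is the minimum enclosing circle.
r = √(22.25) ≈ 4.72.

4.72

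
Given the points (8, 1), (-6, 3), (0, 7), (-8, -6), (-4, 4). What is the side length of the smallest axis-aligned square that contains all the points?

The bounding box has width 16 and height 13.
An axis-aligned square enclosing the set must have side ≥ max(width, height).
So the minimum side is max(16, 13) = 16.

16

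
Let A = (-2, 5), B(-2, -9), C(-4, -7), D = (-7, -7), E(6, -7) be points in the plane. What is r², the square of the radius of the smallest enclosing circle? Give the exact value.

By Welzl's lemma the MEC is supported by two points (diametrically opposite) or three points (on a circumcircle).
The minimum enclosing circle is determined by three boundary points: A, D, E.
Their circumcentre is (-0.5, -8/3) with r² = 2197/36.
The farthest remaining point B is at distance² 1525/36 ≤ 2197/36.

2197/36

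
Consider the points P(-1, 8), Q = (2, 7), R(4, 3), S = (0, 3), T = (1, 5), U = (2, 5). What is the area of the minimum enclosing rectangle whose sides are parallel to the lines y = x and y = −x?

30

In coordinates u = x + y, v = x − y the rectangle is axis-aligned; the map (x,y)→(u,v) scales areas by 2.
u-values: 7, 9, 7, 3, 6, 7; range = 9 − 3 = 6.
v-values: -9, -5, 1, -3, -4, -3; range = 1 − (-9) = 10.
Area = (6 × 10) / 2 = 30.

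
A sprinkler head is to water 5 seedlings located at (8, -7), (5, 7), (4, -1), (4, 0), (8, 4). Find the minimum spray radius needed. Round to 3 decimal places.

7.159

A smallest enclosing disk is always determined by at most three of the input points on its boundary.
The farthest pair is (8, -7)–(5, 7) with squared distance 205. The circle on this segment as diameter has centre (6.5, 0) and r² = 205/4 = 51.25.
Check (4, -1): distance² to centre = 7.25 ≤ 51.25, so it lies inside.
All remaining points lie in this disk, and no smaller disk contains both endpoints, so this is the minimum enclosing circle.
r = √(51.25) ≈ 7.159.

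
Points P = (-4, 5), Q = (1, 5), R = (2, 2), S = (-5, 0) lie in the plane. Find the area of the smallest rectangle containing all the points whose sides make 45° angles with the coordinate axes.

In coordinates u = x + y, v = x − y the rectangle is axis-aligned; the map (x,y)→(u,v) scales areas by 2.
u-values: 1, 6, 4, -5; range = 6 − (-5) = 11.
v-values: -9, -4, 0, -5; range = 0 − (-9) = 9.
Area = (11 × 9) / 2 = 49.5.

49.5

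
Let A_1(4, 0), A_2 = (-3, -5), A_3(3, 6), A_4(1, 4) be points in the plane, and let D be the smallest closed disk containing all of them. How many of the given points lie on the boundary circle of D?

A smallest enclosing disk is always determined by at most three of the input points on its boundary.
The farthest pair is A_2–A_3 with squared distance 157. The circle on this segment as diameter has centre (0, 0.5) and r² = 157/4 = 39.25.
Check A_1: distance² to centre = 16.25 ≤ 39.25, so it lies inside.
All remaining points lie in this disk, and no smaller disk contains both endpoints, so this is the minimum enclosing circle.
The points at distance exactly r from the centre are A_2, A_3 — 2 points.

2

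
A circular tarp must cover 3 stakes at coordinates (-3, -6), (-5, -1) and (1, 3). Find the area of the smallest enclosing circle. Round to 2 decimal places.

Call the three points A, B, C in the order given.
Side lengths²: AB² = 29, AC² = 97, BC² = 52.
Since AC² = 97 ≥ 52 + 29 = 81, the angle opposite AC is not acute, so the smallest enclosing circle has AC as diameter.
Centre = midpoint of AC = (-1, -1.5), r² = 97/4 = 24.25.
Area = π·r² = π·24.25 ≈ 76.18.

76.18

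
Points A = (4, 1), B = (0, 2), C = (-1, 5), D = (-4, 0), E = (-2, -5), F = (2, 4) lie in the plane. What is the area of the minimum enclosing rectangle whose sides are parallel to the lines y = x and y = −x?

In coordinates u = x + y, v = x − y the rectangle is axis-aligned; the map (x,y)→(u,v) scales areas by 2.
u-values: 5, 2, 4, -4, -7, 6; range = 6 − (-7) = 13.
v-values: 3, -2, -6, -4, 3, -2; range = 3 − (-6) = 9.
Area = (13 × 9) / 2 = 58.5.

58.5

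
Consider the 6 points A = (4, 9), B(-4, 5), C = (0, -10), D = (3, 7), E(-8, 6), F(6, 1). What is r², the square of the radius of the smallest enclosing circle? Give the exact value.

32045/324

A smallest enclosing disk is always determined by at most three of the input points on its boundary.
The minimum enclosing circle is determined by three boundary points: A, C, E.
Their circumcentre is (-1/9, -1/18) with r² = 32045/324.
The farthest remaining point D is at distance² 19265/324 ≤ 32045/324.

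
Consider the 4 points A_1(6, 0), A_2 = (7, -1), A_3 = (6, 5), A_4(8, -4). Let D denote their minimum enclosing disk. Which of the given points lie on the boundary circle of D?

The farthest pair is A_3–A_4 with squared distance 85. The circle on this segment as diameter has centre (7, 0.5) and r² = 85/4 = 21.25.
Check A_1: distance² to centre = 1.25 ≤ 21.25, so it lies inside.
All remaining points lie in this disk, and no smaller disk contains both endpoints, so this is the minimum enclosing circle.
The points at distance exactly r from the centre are A_3, A_4 — 2 points.

A_3, A_4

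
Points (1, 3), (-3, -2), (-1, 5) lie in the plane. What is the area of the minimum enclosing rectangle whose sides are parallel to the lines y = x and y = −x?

In coordinates u = x + y, v = x − y the rectangle is axis-aligned; the map (x,y)→(u,v) scales areas by 2.
u-values: 4, -5, 4; range = 4 − (-5) = 9.
v-values: -2, -1, -6; range = -1 − (-6) = 5.
Area = (9 × 5) / 2 = 22.5.

22.5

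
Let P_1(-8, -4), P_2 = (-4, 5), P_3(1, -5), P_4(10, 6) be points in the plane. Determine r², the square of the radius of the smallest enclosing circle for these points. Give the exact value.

A smallest enclosing disk is always determined by at most three of the input points on its boundary.
The farthest pair is P_1–P_4 with squared distance 424. The circle on this segment as diameter has centre (1, 1) and r² = 424/4 = 106.
Check P_2: distance² to centre = 41 ≤ 106, so it lies inside.
All remaining points lie in this disk, and no smaller disk contains both endpoints, so this is the minimum enclosing circle.

106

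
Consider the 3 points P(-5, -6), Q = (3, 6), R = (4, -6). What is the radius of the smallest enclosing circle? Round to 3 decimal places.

7.236

Side lengths²: PQ² = 208, PR² = 81, QR² = 145.
Since PQ² = 208 < 145 + 81 = 226, the triangle is acute, so the smallest enclosing circle is the circumcircle.
Circumcentre = (-0.5, -1/3), r² = 1885/36.
r = √(1885/36) ≈ 7.236.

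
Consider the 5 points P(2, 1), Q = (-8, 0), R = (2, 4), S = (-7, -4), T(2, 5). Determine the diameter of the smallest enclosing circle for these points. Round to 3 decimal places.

The farthest pair is S–T with squared distance 162. The circle on this segment as diameter has centre (-2.5, 0.5) and r² = 162/4 = 40.5.
Check P: distance² to centre = 20.5 ≤ 40.5, so it lies inside.
All remaining points lie in this disk, and no smaller disk contains both endpoints, so this is the minimum enclosing circle.
Diameter = 2r = 2√(40.5) ≈ 12.728.

12.728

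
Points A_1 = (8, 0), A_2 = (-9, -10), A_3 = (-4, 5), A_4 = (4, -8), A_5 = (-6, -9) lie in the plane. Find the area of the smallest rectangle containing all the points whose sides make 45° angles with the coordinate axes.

In coordinates u = x + y, v = x − y the rectangle is axis-aligned; the map (x,y)→(u,v) scales areas by 2.
u-values: 8, -19, 1, -4, -15; range = 8 − (-19) = 27.
v-values: 8, 1, -9, 12, 3; range = 12 − (-9) = 21.
Area = (27 × 21) / 2 = 283.5.

283.5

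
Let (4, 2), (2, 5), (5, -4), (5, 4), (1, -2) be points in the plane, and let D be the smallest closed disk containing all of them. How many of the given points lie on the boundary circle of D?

2

The minimum enclosing circle of a finite set is fixed by two of the points (as a diameter) or three (as a circumcircle).
The farthest pair is (2, 5)–(5, -4) with squared distance 90. The circle on this segment as diameter has centre (3.5, 0.5) and r² = 90/4 = 22.5.
Check (4, 2): distance² to centre = 2.5 ≤ 22.5, so it lies inside.
All remaining points lie in this disk, and no smaller disk contains both endpoints, so this is the minimum enclosing circle.
The points at distance exactly r from the centre are (2, 5), (5, -4) — 2 points.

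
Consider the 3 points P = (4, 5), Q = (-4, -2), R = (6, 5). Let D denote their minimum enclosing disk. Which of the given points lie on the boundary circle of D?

Side lengths²: PQ² = 113, PR² = 4, QR² = 149.
Since QR² = 149 ≥ 113 + 4 = 117, the angle opposite QR is not acute, so the smallest enclosing circle has QR as diameter.
Centre = midpoint of QR = (1, 1.5), r² = 149/4 = 37.25.
The points at distance exactly r from the centre are Q, R — 2 points.

Q, R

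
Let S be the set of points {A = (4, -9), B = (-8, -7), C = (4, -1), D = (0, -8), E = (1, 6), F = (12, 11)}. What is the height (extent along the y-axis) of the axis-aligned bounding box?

20

max y = 11, min y = -9, so height = 20.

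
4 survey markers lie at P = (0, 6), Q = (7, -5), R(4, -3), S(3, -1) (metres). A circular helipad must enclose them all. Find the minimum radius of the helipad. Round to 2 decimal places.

By Welzl's lemma the MEC is supported by two points (diametrically opposite) or three points (on a circumcircle).
The farthest pair is P–Q with squared distance 170. The circle on this segment as diameter has centre (3.5, 0.5) and r² = 170/4 = 42.5.
Check R: distance² to centre = 12.5 ≤ 42.5, so it lies inside.
All remaining points lie in this disk, and no smaller disk contains both endpoints, so this is the minimum enclosing circle.
r = √(42.5) ≈ 6.52.

6.52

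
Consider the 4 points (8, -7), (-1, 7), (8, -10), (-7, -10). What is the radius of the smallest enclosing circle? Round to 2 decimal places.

10.20

A smallest enclosing disk is always determined by at most three of the input points on its boundary.
The minimum enclosing circle is determined by three boundary points: (-1, 7), (8, -10), (-7, -10).
Their circumcentre is (0.5, -105/34) with r² = 60125/578.
The farthest remaining point (8, -7) is at distance² 41357/578 ≤ 60125/578.
r = √(60125/578) ≈ 10.20.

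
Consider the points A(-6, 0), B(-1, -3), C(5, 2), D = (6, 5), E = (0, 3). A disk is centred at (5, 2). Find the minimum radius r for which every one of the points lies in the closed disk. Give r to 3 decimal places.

11.180

The required radius is the distance from (5, 2) to the farthest point.
Squared distances: 125, 61, 0, 10, 26.
Maximum is 125, attained at A.
r = √125 ≈ 11.180.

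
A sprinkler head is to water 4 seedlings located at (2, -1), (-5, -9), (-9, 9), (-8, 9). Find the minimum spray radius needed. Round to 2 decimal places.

9.22

The farthest pair is (-5, -9)–(-9, 9) with squared distance 340. The circle on this segment as diameter has centre (-7, 0) and r² = 340/4 = 85.
Check (2, -1): distance² to centre = 82 ≤ 85, so it lies inside.
All remaining points lie in this disk, and no smaller disk contains both endpoints, so this is the minimum enclosing circle.
r = √85 ≈ 9.22.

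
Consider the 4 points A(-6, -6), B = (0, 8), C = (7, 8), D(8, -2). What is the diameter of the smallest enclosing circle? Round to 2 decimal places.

A smallest enclosing disk is always determined by at most three of the input points on its boundary.
The farthest pair is A–C with squared distance 365. The circle on this segment as diameter has centre (0.5, 1) and r² = 365/4 = 91.25.
Check B: distance² to centre = 49.25 ≤ 91.25, so it lies inside.
All remaining points lie in this disk, and no smaller disk contains both endpoints, so this is the minimum enclosing circle.
Diameter = 2r = 2√(91.25) ≈ 19.10.

19.10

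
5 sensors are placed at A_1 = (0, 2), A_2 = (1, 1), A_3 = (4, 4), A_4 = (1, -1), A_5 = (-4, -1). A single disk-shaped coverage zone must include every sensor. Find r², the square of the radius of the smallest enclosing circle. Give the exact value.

A smallest enclosing disk is always determined by at most three of the input points on its boundary.
The farthest pair is A_3–A_5 with squared distance 89. The circle on this segment as diameter has centre (0, 1.5) and r² = 89/4 = 22.25.
Check A_1: distance² to centre = 0.25 ≤ 22.25, so it lies inside.
All remaining points lie in this disk, and no smaller disk contains both endpoints, so this is the minimum enclosing circle.

22.25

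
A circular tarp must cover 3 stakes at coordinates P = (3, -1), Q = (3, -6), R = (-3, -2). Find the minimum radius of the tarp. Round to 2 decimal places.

Side lengths²: PQ² = 25, PR² = 37, QR² = 52.
Since QR² = 52 < 37 + 25 = 62, the triangle is acute, so the smallest enclosing circle is the circumcircle.
Circumcentre = (1/3, -3.5), r² = 481/36.
r = √(481/36) ≈ 3.66.

3.66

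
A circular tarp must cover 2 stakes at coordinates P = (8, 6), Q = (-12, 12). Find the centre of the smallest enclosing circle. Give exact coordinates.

The smallest circle enclosing two points has them as diameter endpoints.
Centre = midpoint = (-2, 9); r² = |PQ|²/4 = 436/4 = 109.
Centre = (-2, 9).

(-2, 9)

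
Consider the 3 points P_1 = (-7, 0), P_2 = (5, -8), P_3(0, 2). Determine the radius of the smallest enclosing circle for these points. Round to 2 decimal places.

Side lengths²: P_1P_2² = 208, P_1P_3² = 53, P_2P_3² = 125.
Since P_1P_2² = 208 ≥ 125 + 53 = 178, the angle opposite P_1P_2 is not acute, so the smallest enclosing circle has P_1P_2 as diameter.
Centre = midpoint of P_1P_2 = (-1, -4), r² = 208/4 = 52.
r = √52 ≈ 7.21.

7.21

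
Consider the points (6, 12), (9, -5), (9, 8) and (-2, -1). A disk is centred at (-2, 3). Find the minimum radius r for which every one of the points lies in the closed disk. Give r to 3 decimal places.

13.601

The required radius is the distance from (-2, 3) to the farthest point.
Squared distances: 145, 185, 146, 16.
Maximum is 185, attained at (9, -5).
r = √185 ≈ 13.601.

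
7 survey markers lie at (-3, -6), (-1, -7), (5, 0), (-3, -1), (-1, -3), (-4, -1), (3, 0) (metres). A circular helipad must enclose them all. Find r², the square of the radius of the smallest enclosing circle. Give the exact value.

13325/529

The minimum enclosing circle is determined by three boundary points: (-3, -6), (5, 0), (-4, -1).
Their circumcentre is (17/23, -61/23) with r² = 13325/529.
The farthest remaining point (-1, -7) is at distance² 11600/529 ≤ 13325/529.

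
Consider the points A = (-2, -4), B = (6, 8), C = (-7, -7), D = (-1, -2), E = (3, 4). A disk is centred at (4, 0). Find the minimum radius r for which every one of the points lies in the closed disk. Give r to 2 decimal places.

The required radius is the distance from (4, 0) to the farthest point.
Squared distances: 52, 68, 170, 29, 17.
Maximum is 170, attained at C.
r = √170 ≈ 13.04.

13.04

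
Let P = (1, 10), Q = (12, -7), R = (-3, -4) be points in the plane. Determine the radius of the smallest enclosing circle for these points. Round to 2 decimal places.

10.16

Side lengths²: PQ² = 410, PR² = 212, QR² = 234.
Since PQ² = 410 < 234 + 212 = 446, the triangle is acute, so the smallest enclosing circle is the circumcircle.
Circumcentre = (215/37, 39/37), r² = 141245/1369.
r = √(141245/1369) ≈ 10.16.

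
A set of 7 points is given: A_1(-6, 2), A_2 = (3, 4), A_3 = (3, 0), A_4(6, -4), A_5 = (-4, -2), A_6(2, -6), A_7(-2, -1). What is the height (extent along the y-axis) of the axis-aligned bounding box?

max y = 4, min y = -6, so height = 10.

10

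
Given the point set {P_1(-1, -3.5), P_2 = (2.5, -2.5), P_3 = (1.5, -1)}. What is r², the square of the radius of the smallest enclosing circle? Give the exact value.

3.445

Side lengths²: P_1P_2² = 13.25, P_1P_3² = 12.5, P_2P_3² = 3.25.
Since P_1P_2² = 13.25 < 12.5 + 3.25 = 15.75, the triangle is acute, so the smallest enclosing circle is the circumcircle.
Circumcentre = (0.65, -2.65), r² = 3.445.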